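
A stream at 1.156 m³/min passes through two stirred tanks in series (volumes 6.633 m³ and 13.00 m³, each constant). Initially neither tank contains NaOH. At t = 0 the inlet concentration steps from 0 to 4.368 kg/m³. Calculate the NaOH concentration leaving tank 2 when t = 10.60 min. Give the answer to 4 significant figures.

1.611 kg/m³

Each tank obeys Vᵢ dCᵢ/dt = Q(Cᵢ₋₁ − Cᵢ), so τᵢ = Vᵢ/Q.
τ₁ = 6.633/1.156 = 5.73789 min; τ₂ = 13.00/1.156 = 11.2457 min.
Solving the cascade with C₁(0)=C₂(0)=0 gives C₂(t) = C_in[1 − (τ₁ e^(−t/τ₁) − τ₂ e^(−t/τ₂))/(τ₁ − τ₂)].
At t = 10.60: e^(−t/τ₁) = 0.157651, e^(−t/τ₂) = 0.389620.
C₂ = 4.368·[1 − (5.73789·0.157651 − 11.2457·0.389620)/(-5.50779)] = 4.368·0.368721 = 1.61057 kg/m³.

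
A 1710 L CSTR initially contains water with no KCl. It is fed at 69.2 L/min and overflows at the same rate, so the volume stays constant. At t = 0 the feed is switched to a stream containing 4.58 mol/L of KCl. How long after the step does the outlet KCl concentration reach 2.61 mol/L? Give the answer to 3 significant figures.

Transient balance on the dissolved component: V dC/dt = Q(C_in − C), so τ = V/Q = 24.711 min.
C(t) = C_in + (C₀ − C_in) e^(−t/τ). Set C = 2.61 and solve for t:
e^(−t/τ) = (C − C_in)/(C₀ − C_in) = (2.61 − 4.58)/(0 − 4.58) = 0.43013
t = −τ ln(…) = 24.711 × 0.84367 = 20.848 min.

20.8 min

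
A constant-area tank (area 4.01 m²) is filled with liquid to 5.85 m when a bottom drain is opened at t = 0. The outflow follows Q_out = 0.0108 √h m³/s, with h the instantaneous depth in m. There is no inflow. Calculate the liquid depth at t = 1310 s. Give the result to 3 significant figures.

0.428 m

A dh/dt = −Q_out = −0.0108 √h.
∫ h^(−1/2) dh = −(0.0108/A) ∫ dt, giving 2√h = 2√h₀ − (0.0108/A) t.
√h = √5.85 − 0.0108·1310/(2·4.01) = 2.4187 − 1.7641 = 0.65459.
h = 0.65459² = 0.42848 m.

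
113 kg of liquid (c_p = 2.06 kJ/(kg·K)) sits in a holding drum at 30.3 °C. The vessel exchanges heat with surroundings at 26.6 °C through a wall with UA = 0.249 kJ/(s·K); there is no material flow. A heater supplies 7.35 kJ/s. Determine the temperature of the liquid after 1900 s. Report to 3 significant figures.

Heat balance on the well-mixed liquid: M c_p dT/dt = −UA(T − T_amb) + Q̇.
dT/dt = (T_ss − T)/τ with T_ss = T_amb + Q̇/UA = 26.6 + 7.35/0.249 = 56.118 °C, τ = M c_p/UA = 113·2.06/0.249 = 934.86 s.
Integrating: T(t) = T_ss + (T₀ − T_ss) e^(−t/τ).
T(1900) = 56.118 + (-25.818)·0.13102 = 52.735 °C.

52.7 °C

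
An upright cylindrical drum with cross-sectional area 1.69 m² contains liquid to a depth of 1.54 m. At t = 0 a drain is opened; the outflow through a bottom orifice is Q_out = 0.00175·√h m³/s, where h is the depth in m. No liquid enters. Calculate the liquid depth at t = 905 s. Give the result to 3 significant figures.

0.597 m

With no inflow, A dh/dt = −0.00175 √h.
Separate and integrate: 2(√h − √h₀) = −(0.00175/A) t.
√h = √1.54 − 0.00175·905/(2·1.69) = 1.2410 − 0.46857 = 0.77240.
h = 0.77240² = 0.59661 m.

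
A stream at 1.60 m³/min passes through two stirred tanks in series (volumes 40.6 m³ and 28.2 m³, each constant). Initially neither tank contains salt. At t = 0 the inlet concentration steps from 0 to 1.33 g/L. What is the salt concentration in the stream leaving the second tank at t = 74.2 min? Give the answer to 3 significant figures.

Species balance on tank i: dCᵢ/dt = (Cᵢ₋₁ − Cᵢ)/τᵢ with τᵢ = Vᵢ/Q.
τ₁ = 40.6/1.60 = 25.375 min; τ₂ = 28.2/1.60 = 17.625 min.
Solving the cascade with C₁(0)=C₂(0)=0 gives C₂(t) = C_in[1 − (τ₁ e^(−t/τ₁) − τ₂ e^(−t/τ₂))/(τ₁ − τ₂)].
At t = 74.2: e^(−t/τ₁) = 0.053711, e^(−t/τ₂) = 0.014847.
C₂ = 1.33·[1 − (25.375·0.053711 − 17.625·0.014847)/(7.7500)] = 1.33·0.85791 = 1.1410 g/L.

1.14 g/L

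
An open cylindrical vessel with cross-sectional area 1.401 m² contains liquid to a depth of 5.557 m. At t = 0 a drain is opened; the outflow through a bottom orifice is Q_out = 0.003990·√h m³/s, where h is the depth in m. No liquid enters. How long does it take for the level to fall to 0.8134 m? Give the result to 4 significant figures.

1022 s

Accumulation of liquid (constant cross-section A): A dh/dt = −0.003990 √h.
This is separable: 2 d(√h)/dt = −0.003990/A, so √h = √h₀ − (0.003990/(2A)) t.
t = 2A(√h₀ − √h)/0.003990 = 2·1.401·(√5.557 − √0.8134)/0.003990
  = 2.80200 × (2.35733 − 0.901887) / 0.003990 = 1022.09 s.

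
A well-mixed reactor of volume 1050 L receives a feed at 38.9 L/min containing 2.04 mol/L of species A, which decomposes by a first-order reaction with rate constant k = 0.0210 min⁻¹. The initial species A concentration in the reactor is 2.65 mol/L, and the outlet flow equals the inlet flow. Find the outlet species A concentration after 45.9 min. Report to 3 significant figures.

1.40 mol/L

Accumulation = in − out − consumed: V dC/dt = Q C_in − Q C − k V C.
dC/dt = (Q/V) C_in − (Q/V + k) C; effective rate a = Q/V + k = 0.037048 + 0.0210 = 0.058048 min⁻¹.
C_ss = Q C_in/(Q + kV) = 1.3020 mol/L; C(t) = C_ss + (C₀ − C_ss) e^(−a t).
C(45.9) = 1.3020 + (1.3480)·e^(−0.058048·45.9) = 1.3020 + (1.3480)·0.069642 = 1.3959 mol/L.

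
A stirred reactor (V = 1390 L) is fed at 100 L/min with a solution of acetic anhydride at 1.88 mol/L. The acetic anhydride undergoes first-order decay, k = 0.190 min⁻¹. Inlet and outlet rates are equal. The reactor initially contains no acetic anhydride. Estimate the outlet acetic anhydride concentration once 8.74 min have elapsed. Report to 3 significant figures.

V dC/dt = Q(C_in − C) − k V C.
dC/dt = (Q/V) C_in − (Q/V + k) C; effective rate a = Q/V + k = 0.071942 + 0.190 = 0.26194 min⁻¹.
C_ss = Q C_in/(Q + kV) = 0.51634 mol/L; C(t) = C_ss + (C₀ − C_ss) e^(−a t).
C(8.74) = 0.51634 + (-0.51634)·e^(−0.26194·8.74) = 0.51634 + (-0.51634)·0.10133 = 0.46402 mol/L.

0.464 mol/L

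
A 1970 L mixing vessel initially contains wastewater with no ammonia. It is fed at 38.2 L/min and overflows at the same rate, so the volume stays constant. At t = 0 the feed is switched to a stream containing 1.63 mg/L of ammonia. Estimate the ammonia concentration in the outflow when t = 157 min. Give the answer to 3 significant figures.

Accumulation = in − out for the solute gives V dC/dt = Q(C_in − C).
Time constant τ = V/Q = 1970/38.2 = 51.571 min.
Solution: C(t) = C_in + (C₀ − C_in) e^(−t/τ).
C(157) = 1.63 + (0 − 1.63)·e^(−157/51.571) = 1.63 + (-1.6300)·0.047627 = 1.5524 mg/L.

1.55 mg/L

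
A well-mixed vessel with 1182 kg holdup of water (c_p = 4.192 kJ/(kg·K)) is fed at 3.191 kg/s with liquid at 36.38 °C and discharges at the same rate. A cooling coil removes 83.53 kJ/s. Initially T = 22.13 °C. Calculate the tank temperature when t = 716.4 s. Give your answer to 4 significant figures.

M c_p dT/dt = ṁ c_p (T_in − T) − Q̇.
τ = M/ṁ = 370.417 s; T_ss = T_in − Q̇/(ṁ c_p) = 36.38 − 83.53/(3.191·4.192) = 30.1355 °C.
Solution: T(t) = T_ss + (T₀ − T_ss) e^(−t/τ).
T(716.4) = 30.1355 + (-8.00555)·e^(−716.4/370.417) = 30.1355 + (-8.00555)·0.144563 = 28.9782 °C.

28.98 °C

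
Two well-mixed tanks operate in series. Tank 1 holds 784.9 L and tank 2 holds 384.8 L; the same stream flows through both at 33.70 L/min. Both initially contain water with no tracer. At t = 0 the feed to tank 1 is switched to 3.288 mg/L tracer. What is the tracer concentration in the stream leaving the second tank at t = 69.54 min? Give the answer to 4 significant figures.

Each tank obeys Vᵢ dCᵢ/dt = Q(Cᵢ₋₁ − Cᵢ), so τᵢ = Vᵢ/Q.
τ₁ = 784.9/33.70 = 23.2908 min; τ₂ = 384.8/33.70 = 11.4184 min.
Solving the cascade with C₁(0)=C₂(0)=0 gives C₂(t) = C_in[1 − (τ₁ e^(−t/τ₁) − τ₂ e^(−t/τ₂))/(τ₁ − τ₂)].
At t = 69.54: e^(−t/τ₁) = 0.0505027, e^(−t/τ₂) = 0.00226502.
C₂ = 3.288·[1 − (23.2908·0.0505027 − 11.4184·0.00226502)/(11.8724)] = 3.288·0.903104 = 2.96941 mg/L.

2.969 mg/L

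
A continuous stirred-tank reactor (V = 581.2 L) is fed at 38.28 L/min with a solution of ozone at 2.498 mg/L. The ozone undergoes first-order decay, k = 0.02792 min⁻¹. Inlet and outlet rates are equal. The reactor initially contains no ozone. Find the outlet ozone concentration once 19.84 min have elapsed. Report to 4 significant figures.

Accumulation = in − out − consumed: V dC/dt = Q C_in − Q C − k V C.
This is linear with rate a = Q/V + k = 0.0937837 min⁻¹.
C_ss = Q C_in/(Q + kV) = 1.75433 mg/L; C(t) = C_ss + (C₀ − C_ss) e^(−a t).
C(19.84) = 1.75433 + (-1.75433)·e^(−0.0937837·19.84) = 1.75433 + (-1.75433)·0.155568 = 1.48141 mg/L.

1.481 mg/L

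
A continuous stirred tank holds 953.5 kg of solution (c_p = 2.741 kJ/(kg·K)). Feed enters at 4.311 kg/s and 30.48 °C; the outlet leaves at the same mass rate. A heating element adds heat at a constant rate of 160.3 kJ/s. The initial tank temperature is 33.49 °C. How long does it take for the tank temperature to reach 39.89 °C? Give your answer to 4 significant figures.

206.2 s

Energy balance: M c_p dT/dt = ṁ c_p (T_in − T) + 160.3.
τ = M/ṁ = 221.178 s; T_ss = T_in + Q̇/(ṁ c_p) = 44.0458 °C.
T(t) = T_ss + (T₀ − T_ss) e^(−t/τ). Set T = 39.89:
e^(−t/τ) = (39.89 − 44.0458)/(33.49 − 44.0458) = 0.393700
t = −221.178 · ln(0.393700) = 206.175 s.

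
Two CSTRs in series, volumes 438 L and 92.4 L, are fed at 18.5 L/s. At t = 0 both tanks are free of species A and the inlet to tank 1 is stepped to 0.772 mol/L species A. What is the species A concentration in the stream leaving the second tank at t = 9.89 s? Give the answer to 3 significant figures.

Time constants: τᵢ = Vᵢ/Q for each well-mixed tank.
τ₁ = 438/18.5 = 23.676 s; τ₂ = 92.4/18.5 = 4.9946 s.
Tank 1: C₁ = C_in(1 − e^(−t/τ₁)). Tank 2 (τ₁ ≠ τ₂): C₂ = C_in[1 − (τ₁ e^(−t/τ₁) − τ₂ e^(−t/τ₂))/(τ₁ − τ₂)].
At t = 9.89: e^(−t/τ₁) = 0.65854, e^(−t/τ₂) = 0.13805.
C₂ = 0.772·[1 − (23.676·0.65854 − 4.9946·0.13805)/(18.681)] = 0.772·0.20230 = 0.15618 mol/L.

0.156 mol/L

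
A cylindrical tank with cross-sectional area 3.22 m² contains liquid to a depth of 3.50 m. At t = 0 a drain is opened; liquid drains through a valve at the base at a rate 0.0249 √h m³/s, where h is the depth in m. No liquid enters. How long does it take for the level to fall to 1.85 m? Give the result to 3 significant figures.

A dh/dt = −Q_out = −0.0249 √h.
Separate and integrate: 2(√h − √h₀) = −(0.0249/A) t.
t = 2A(√h₀ − √h)/0.0249 = 2·3.22·(√3.50 − √1.85)/0.0249
  = 6.4400 × (1.8708 − 1.3601) / 0.0249 = 132.08 s.

132 s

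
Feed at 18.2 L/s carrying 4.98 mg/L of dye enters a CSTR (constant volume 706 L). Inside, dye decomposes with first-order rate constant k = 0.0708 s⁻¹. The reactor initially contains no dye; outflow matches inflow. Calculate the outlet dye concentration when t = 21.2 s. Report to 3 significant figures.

V dC/dt = Q(C_in − C) − k V C.
This is linear with rate a = Q/V + k = 0.096579 s⁻¹.
C_ss = Q C_in/(Q + kV) = 1.3293 mg/L; C(t) = C_ss + (C₀ − C_ss) e^(−a t).
C(21.2) = 1.3293 + (-1.3293)·e^(−0.096579·21.2) = 1.3293 + (-1.3293)·0.12906 = 1.1577 mg/L.

1.16 mg/L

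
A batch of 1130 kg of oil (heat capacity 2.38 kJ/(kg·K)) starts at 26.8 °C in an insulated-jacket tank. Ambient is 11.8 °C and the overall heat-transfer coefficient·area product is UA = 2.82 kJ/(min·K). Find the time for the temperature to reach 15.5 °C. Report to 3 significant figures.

Energy balance: M c_p dT/dt = −UA(T − T_amb).
τ = M c_p/UA = 953.69 min; T_ss = T_amb = 11.800 °C.
T(t) = T_ss + (T₀ − T_ss)e^(−t/τ); set T = 15.5:
t = −τ ln[(T − T_ss)/(T₀ − T_ss)] = −953.69 · ln(0.24667) = 1334.9 min.

1330 min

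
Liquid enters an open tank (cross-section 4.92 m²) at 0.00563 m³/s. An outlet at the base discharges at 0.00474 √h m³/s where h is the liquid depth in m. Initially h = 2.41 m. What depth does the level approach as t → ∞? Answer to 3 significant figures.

A dh/dt = Q_in − 0.00474 √h. Steady state requires inflow = outflow:
Q_in = 0.00474 √h_ss ⇒ √h_ss = 0.00563/0.00474 = 1.1878.
h_ss = 1.1878² = 1.4108 m. (Since h₀ = 2.41 m > h_ss, the level will fall toward this value.)

1.41 m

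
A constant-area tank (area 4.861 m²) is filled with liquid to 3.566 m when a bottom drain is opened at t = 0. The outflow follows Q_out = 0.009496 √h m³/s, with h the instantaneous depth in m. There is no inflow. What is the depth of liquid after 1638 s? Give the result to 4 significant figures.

0.08321 m

A dh/dt = −Q_out = −0.009496 √h.
Separate and integrate: 2(√h − √h₀) = −(0.009496/A) t.
√h = √3.566 − 0.009496·1638/(2·4.861) = 1.88839 − 1.59992 = 0.288463.
h = 0.288463² = 0.0832108 m.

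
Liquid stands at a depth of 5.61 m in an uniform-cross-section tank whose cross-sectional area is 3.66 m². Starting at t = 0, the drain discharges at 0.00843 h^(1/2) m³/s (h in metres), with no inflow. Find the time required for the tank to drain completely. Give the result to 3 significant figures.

A dh/dt = −Q_out = −0.00843 √h.
Separate and integrate: 2(√h − √h₀) = −(0.00843/A) t.
Set h = 0: 2√h₀ = (0.00843/A) t_empty ⇒ t_empty = 2A√h₀/0.00843.
t_empty = 2·3.66·√5.61/0.00843 = 7.3200·2.3685/0.00843 = 2056.7 s.

2060 s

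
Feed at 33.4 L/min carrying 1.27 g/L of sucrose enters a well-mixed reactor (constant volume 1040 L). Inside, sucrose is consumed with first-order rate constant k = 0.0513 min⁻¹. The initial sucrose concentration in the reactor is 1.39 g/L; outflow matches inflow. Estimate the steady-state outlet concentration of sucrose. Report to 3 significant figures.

0.489 g/L

Accumulation = in − out − consumed: V dC/dt = Q C_in − Q C − k V C.
Steady state (dC/dt = 0): C_ss = Q C_in/(Q + kV) = C_in/(1 + kV/Q).
C_ss = 33.4·1.27/(33.4 + 0.0513·1040) = 42.418/86.752 = 0.48896 g/L.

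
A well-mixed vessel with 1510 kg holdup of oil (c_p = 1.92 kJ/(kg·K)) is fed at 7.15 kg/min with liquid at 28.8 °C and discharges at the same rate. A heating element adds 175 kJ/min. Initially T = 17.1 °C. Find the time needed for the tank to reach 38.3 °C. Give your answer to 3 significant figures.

426 min

M c_p dT/dt = ṁ c_p (T_in − T) + Q̇.
τ = M/ṁ = 211.19 min; T_ss = T_in + Q̇/(ṁ c_p) = 41.548 °C.
T(t) = T_ss + (T₀ − T_ss) e^(−t/τ). Set T = 38.3:
e^(−t/τ) = (38.3 − 41.548)/(17.1 − 41.548) = 0.13284
t = −211.19 · ln(0.13284) = 426.31 min.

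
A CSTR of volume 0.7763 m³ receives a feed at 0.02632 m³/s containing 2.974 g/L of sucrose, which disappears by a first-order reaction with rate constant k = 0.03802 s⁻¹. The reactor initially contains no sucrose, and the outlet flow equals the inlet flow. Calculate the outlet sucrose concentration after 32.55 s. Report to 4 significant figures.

Species balance: V dC/dt = Q C_in − Q C − k V C.
dC/dt = (Q/V) C_in − (Q/V + k) C; effective rate a = Q/V + k = 0.0339044 + 0.03802 = 0.0719244 s⁻¹.
C_ss = Q C_in/(Q + kV) = 1.40191 g/L; C(t) = C_ss + (C₀ − C_ss) e^(−a t).
C(32.55) = 1.40191 + (-1.40191)·e^(−0.0719244·32.55) = 1.40191 + (-1.40191)·0.0962179 = 1.26702 g/L.

1.267 g/L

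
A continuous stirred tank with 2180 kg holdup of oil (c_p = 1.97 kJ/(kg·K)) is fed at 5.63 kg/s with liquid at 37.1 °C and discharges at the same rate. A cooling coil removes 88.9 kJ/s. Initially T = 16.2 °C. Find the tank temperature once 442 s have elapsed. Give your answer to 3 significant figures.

25.0 °C

M c_p dT/dt = ṁ c_p (T_in − T) − Q̇.
τ = M/ṁ = 387.21 s; T_ss = T_in − Q̇/(ṁ c_p) = 37.1 − 88.9/(5.63·1.97) = 29.085 °C.
Integrating: T(t) = T_ss + (T₀ − T_ss) e^(−t/τ).
T(442) = 29.085 + (-12.885)·e^(−442/387.21) = 29.085 + (-12.885)·0.31934 = 24.970 °C.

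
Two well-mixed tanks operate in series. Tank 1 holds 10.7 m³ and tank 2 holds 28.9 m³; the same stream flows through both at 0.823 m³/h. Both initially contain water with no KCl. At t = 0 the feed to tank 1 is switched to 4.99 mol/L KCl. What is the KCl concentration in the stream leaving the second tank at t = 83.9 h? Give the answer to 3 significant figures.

4.27 mol/L

Each tank obeys Vᵢ dCᵢ/dt = Q(Cᵢ₋₁ − Cᵢ), so τᵢ = Vᵢ/Q.
τ₁ = 10.7/0.823 = 13.001 h; τ₂ = 28.9/0.823 = 35.115 h.
Solving the cascade with C₁(0)=C₂(0)=0 gives C₂(t) = C_in[1 − (τ₁ e^(−t/τ₁) − τ₂ e^(−t/τ₂))/(τ₁ − τ₂)].
At t = 83.9: e^(−t/τ₁) = 0.0015754, e^(−t/τ₂) = 0.091697.
C₂ = 4.99·[1 − (13.001·0.0015754 − 35.115·0.091697)/(-22.114)] = 4.99·0.85532 = 4.2680 mol/L.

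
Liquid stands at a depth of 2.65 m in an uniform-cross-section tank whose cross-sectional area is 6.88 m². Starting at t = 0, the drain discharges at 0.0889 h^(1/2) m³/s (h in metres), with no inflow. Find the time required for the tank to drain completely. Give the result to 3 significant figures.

A dh/dt = −Q_out = −0.0889 √h.
This is separable: 2 d(√h)/dt = −0.0889/A, so √h = √h₀ − (0.0889/(2A)) t.
Tank is empty when √h = 0: t_empty = 2A√h₀/0.0889.
t_empty = 2·6.88·√2.65/0.0889 = 13.760·1.6279/0.0889 = 251.96 s.

252 s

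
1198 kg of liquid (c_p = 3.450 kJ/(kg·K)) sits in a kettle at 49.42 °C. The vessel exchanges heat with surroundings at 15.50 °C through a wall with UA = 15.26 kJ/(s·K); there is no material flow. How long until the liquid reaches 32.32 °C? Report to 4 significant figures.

Unsteady energy balance on the tank contents: M c_p dT/dt = −UA(T − T_amb).
τ = M c_p/UA = 270.845 s; T_ss = T_amb = 15.5000 °C.
T(t) = T_ss + (T₀ − T_ss)e^(−t/τ); set T = 32.32:
t = −τ ln[(T − T_ss)/(T₀ − T_ss)] = −270.845 · ln(0.495873) = 189.981 s.

190.0 s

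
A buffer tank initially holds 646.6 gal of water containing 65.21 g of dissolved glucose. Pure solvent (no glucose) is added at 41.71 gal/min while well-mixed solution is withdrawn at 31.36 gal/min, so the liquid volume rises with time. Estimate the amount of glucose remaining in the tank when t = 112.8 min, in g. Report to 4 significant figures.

Total volume: dV/dt = Q_in − Q_out = 10.3500 gal/min, so V(t) = 646.6 + 10.3500 t and V(112.8) = 1814.08 gal.
Species balance (pure solvent in): dm/dt = −Q_out · m/V(t).
dm/m = −Q_out dt/(V₀ + 10.3500 t); integrating gives ln(m/m₀) = −(Q_out/(Q_in−Q_out)) ln(V/V₀).
m = m₀ (V₀/V)^(Q_out/(Q_in−Q_out)) = 65.21 × (646.6/1814.08)^(3.02995) = 2.86308 g.

2.863 g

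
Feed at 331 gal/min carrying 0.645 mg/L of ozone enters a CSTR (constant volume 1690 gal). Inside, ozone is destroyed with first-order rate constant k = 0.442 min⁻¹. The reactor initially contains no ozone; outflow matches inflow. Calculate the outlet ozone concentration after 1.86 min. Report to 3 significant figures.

Species balance: V dC/dt = Q C_in − Q C − k V C.
This is linear with rate a = Q/V + k = 0.63786 min⁻¹.
C_ss = Q C_in/(Q + kV) = 0.19805 mg/L; C(t) = C_ss + (C₀ − C_ss) e^(−a t).
C(1.86) = 0.19805 + (-0.19805)·e^(−0.63786·1.86) = 0.19805 + (-0.19805)·0.30531 = 0.13758 mg/L.

0.138 mg/L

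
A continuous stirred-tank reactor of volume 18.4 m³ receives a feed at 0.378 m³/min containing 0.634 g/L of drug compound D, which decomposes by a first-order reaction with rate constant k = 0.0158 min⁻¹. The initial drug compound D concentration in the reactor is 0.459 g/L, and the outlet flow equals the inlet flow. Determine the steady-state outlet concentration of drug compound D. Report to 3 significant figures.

Species balance: V dC/dt = Q C_in − Q C − k V C.
Steady state (dC/dt = 0): C_ss = Q C_in/(Q + kV) = C_in/(1 + kV/Q).
C_ss = 0.378·0.634/(0.378 + 0.0158·18.4) = 0.23965/0.66872 = 0.35837 g/L.

0.358 g/L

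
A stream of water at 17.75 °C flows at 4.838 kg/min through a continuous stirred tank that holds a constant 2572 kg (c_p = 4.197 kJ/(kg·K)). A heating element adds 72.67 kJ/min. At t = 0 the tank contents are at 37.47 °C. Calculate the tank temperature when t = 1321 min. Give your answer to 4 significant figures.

M c_p dT/dt = ṁ c_p (T_in − T) + Q̇.
τ = M/ṁ = 531.625 min; T_ss = T_in + Q̇/(ṁ c_p) = 17.75 + 72.67/(4.838·4.197) = 21.3289 °C.
Integrating: T(t) = T_ss + (T₀ − T_ss) e^(−t/τ).
T(1321) = 21.3289 + (16.1411)·e^(−1321/531.625) = 21.3289 + (16.1411)·0.0833392 = 22.6741 °C.

22.67 °C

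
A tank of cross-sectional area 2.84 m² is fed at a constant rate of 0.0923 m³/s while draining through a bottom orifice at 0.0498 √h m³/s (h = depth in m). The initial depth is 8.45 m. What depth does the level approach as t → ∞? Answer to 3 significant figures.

A dh/dt = Q_in − 0.0498 √h. Steady state requires inflow = outflow:
Q_in = 0.0498 √h_ss ⇒ √h_ss = 0.0923/0.0498 = 1.8534.
h_ss = 1.8534² = 3.4351 m. (Since h₀ = 8.45 m > h_ss, the level will fall toward this value.)

3.44 m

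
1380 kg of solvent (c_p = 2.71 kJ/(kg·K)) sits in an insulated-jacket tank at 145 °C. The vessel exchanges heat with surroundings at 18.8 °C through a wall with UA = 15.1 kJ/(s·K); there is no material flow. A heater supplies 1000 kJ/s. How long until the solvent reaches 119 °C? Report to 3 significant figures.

141 s

Lumped-capacitance energy balance: M c_p dT/dt = UA(T_amb − T) + Q̇.
τ = M c_p/UA = 247.67 s; T_ss = T_amb + Q̇/UA = 18.8 + 1000/15.1 = 85.025 °C.
T(t) = T_ss + (T₀ − T_ss)e^(−t/τ); set T = 119:
t = −τ ln[(T − T_ss)/(T₀ − T_ss)] = −247.67 · ln(0.56648) = 140.75 s.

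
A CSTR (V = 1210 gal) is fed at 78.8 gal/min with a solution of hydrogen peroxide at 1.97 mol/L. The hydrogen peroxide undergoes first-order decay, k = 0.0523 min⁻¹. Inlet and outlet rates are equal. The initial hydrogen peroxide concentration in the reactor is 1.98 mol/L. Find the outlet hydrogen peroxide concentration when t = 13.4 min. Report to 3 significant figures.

1.28 mol/L

Species balance: V dC/dt = Q C_in − Q C − k V C.
This is linear with rate a = Q/V + k = 0.11742 min⁻¹.
C_ss = Q C_in/(Q + kV) = 1.0926 mol/L; C(t) = C_ss + (C₀ − C_ss) e^(−a t).
C(13.4) = 1.0926 + (0.88743)·e^(−0.11742·13.4) = 1.0926 + (0.88743)·0.20732 = 1.2766 mol/L.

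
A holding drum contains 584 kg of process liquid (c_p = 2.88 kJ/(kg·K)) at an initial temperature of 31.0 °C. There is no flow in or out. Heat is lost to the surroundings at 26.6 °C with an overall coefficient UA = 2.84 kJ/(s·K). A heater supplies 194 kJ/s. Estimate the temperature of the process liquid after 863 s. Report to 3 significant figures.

Heat balance on the well-mixed liquid: M c_p dT/dt = −UA(T − T_amb) + Q̇.
dT/dt = (T_ss − T)/τ with T_ss = T_amb + Q̇/UA = 26.6 + 194/2.84 = 94.910 °C, τ = M c_p/UA = 584·2.88/2.84 = 592.23 s.
This is linear first-order; T(t) = T_ss + (T₀ − T_ss) e^(−t/τ).
T(863) = 94.910 + (-63.910)·0.23288 = 80.026 °C.

80.0 °C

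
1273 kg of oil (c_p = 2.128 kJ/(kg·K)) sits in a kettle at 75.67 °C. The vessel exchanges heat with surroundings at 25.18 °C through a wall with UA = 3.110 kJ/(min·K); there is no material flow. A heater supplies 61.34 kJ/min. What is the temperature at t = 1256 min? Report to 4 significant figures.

52.18 °C

M c_p dT/dt = −UA(T − T_amb) + Q̇.
dT/dt = (T_ss − T)/τ with T_ss = T_amb + Q̇/UA = 25.18 + 61.34/3.110 = 44.9035 °C, τ = M c_p/UA = 1273·2.128/3.110 = 871.043 min.
This is linear first-order; T(t) = T_ss + (T₀ − T_ss) e^(−t/τ).
T(1256) = 44.9035 + (30.7665)·0.236466 = 52.1787 °C.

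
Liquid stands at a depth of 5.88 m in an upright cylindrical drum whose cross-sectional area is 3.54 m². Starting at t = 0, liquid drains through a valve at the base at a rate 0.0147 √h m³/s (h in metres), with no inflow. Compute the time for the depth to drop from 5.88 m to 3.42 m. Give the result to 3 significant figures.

A dh/dt = −Q_out = −0.0147 √h.
Separate and integrate: 2(√h − √h₀) = −(0.0147/A) t.
t = 2A(√h₀ − √h)/0.0147 = 2·3.54·(√5.88 − √3.42)/0.0147
  = 7.0800 × (2.4249 − 1.8493) / 0.0147 = 277.20 s.

277 s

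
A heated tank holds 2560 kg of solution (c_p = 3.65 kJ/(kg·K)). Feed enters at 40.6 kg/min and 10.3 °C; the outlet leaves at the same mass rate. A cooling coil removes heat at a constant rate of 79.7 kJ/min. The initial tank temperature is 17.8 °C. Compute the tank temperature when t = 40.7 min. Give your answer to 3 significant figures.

14.0 °C

M c_p dT/dt = ṁ c_p (T_in − T) − Q̇.
τ = M/ṁ = 63.054 min; T_ss = T_in − Q̇/(ṁ c_p) = 10.3 − 79.7/(40.6·3.65) = 9.7622 °C.
Integrating: T(t) = T_ss + (T₀ − T_ss) e^(−t/τ).
T(40.7) = 9.7622 + (8.0378)·e^(−40.7/63.054) = 9.7622 + (8.0378)·0.52441 = 13.977 °C.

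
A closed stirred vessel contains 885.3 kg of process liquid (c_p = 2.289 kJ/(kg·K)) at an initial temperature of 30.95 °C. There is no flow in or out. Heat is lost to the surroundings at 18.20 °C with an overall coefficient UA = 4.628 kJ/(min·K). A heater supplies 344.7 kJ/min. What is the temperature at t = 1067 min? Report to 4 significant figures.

Lumped-capacitance energy balance: M c_p dT/dt = UA(T_amb − T) + Q̇.
dT/dt = (T_ss − T)/τ with T_ss = T_amb + Q̇/UA = 18.20 + 344.7/4.628 = 92.6814 °C, τ = M c_p/UA = 885.3·2.289/4.628 = 437.868 min.
T approaches T_ss exponentially: T(t) = T_ss + (T₀ − T_ss) e^(−t/τ).
T(1067) = 92.6814 + (-61.7314)·0.0874394 = 87.2837 °C.

87.28 °C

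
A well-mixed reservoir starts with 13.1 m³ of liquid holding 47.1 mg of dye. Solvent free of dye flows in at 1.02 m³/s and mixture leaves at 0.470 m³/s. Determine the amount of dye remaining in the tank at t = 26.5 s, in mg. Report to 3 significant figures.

Total volume: dV/dt = Q_in − Q_out = 0.55000 m³/s, so V(t) = 13.1 + 0.55000 t and V(26.5) = 27.675 m³.
Species balance (pure solvent in): dm/dt = −Q_out · m/V(t).
dm/m = −Q_out dt/(V₀ + 0.55000 t); integrating gives ln(m/m₀) = −(Q_out/(Q_in−Q_out)) ln(V/V₀).
m = m₀ (V₀/V)^(Q_out/(Q_in−Q_out)) = 47.1 × (13.1/27.675)^(0.85455) = 24.857 mg.

24.9 mg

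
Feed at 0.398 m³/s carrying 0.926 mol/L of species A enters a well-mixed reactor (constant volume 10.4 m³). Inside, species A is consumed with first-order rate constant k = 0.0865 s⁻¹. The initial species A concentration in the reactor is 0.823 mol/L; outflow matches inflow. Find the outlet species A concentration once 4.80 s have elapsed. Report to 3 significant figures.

V dC/dt = Q(C_in − C) − k V C.
dC/dt = (Q/V) C_in − (Q/V + k) C; effective rate a = Q/V + k = 0.038269 + 0.0865 = 0.12477 s⁻¹.
C_ss = Q C_in/(Q + kV) = 0.28402 mol/L; C(t) = C_ss + (C₀ − C_ss) e^(−a t).
C(4.80) = 0.28402 + (0.53898)·e^(−0.12477·4.80) = 0.28402 + (0.53898)·0.54942 = 0.58015 mol/L.

0.580 mol/L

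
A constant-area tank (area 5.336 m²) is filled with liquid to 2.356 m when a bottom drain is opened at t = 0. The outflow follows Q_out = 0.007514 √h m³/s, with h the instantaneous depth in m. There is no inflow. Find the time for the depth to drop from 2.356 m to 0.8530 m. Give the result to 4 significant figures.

868.3 s

With no inflow, A dh/dt = −0.007514 √h.
Separate and integrate: 2(√h − √h₀) = −(0.007514/A) t.
t = 2A(√h₀ − √h)/0.007514 = 2·5.336·(√2.356 − √0.8530)/0.007514
  = 10.6720 × (1.53493 − 0.923580) / 0.007514 = 868.285 s.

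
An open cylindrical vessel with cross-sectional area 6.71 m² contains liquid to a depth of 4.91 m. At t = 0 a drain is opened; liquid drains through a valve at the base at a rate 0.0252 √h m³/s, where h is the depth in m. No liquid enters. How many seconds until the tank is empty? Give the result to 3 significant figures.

1180 s

Mass balance (ρ constant): A dh/dt = −0.0252 √h.
This is separable: 2 d(√h)/dt = −0.0252/A, so √h = √h₀ − (0.0252/(2A)) t.
Set h = 0: 2√h₀ = (0.0252/A) t_empty ⇒ t_empty = 2A√h₀/0.0252.
t_empty = 2·6.71·√4.91/0.0252 = 13.420·2.2159/0.0252 = 1180.0 s.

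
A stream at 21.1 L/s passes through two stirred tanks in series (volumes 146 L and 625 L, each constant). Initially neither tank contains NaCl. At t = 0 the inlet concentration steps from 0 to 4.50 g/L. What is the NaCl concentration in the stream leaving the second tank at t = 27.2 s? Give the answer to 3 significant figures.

Time constants: τᵢ = Vᵢ/Q for each well-mixed tank.
τ₁ = 146/21.1 = 6.9194 s; τ₂ = 625/21.1 = 29.621 s.
Tank 1: C₁ = C_in(1 − e^(−t/τ₁)). Tank 2 (τ₁ ≠ τ₂): C₂ = C_in[1 − (τ₁ e^(−t/τ₁) − τ₂ e^(−t/τ₂))/(τ₁ − τ₂)].
At t = 27.2: e^(−t/τ₁) = 0.019625, e^(−t/τ₂) = 0.39921.
C₂ = 4.50·[1 − (6.9194·0.019625 − 29.621·0.39921)/(-22.701)] = 4.50·0.48509 = 2.1829 g/L.

2.18 g/L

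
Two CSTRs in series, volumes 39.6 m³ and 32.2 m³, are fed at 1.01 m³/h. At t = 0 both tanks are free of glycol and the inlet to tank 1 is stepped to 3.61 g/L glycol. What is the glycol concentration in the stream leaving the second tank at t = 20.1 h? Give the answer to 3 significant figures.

Each tank obeys Vᵢ dCᵢ/dt = Q(Cᵢ₋₁ − Cᵢ), so τᵢ = Vᵢ/Q.
τ₁ = 39.6/1.01 = 39.208 h; τ₂ = 32.2/1.01 = 31.881 h.
Tank 1: C₁ = C_in(1 − e^(−t/τ₁)). Tank 2 (τ₁ ≠ τ₂): C₂ = C_in[1 − (τ₁ e^(−t/τ₁) − τ₂ e^(−t/τ₂))/(τ₁ − τ₂)].
At t = 20.1: e^(−t/τ₁) = 0.59891, e^(−t/τ₂) = 0.53234.
C₂ = 3.61·[1 − (39.208·0.59891 − 31.881·0.53234)/(7.3267)] = 3.61·0.11146 = 0.40237 g/L.

0.402 g/L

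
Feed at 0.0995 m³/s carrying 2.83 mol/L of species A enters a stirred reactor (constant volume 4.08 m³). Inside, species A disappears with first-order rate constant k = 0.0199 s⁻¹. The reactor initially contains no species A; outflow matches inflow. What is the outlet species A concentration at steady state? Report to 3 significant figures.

1.56 mol/L

V dC/dt = Q(C_in − C) − k V C.
Steady state (dC/dt = 0): C_ss = Q C_in/(Q + kV) = C_in/(1 + kV/Q).
C_ss = 0.0995·2.83/(0.0995 + 0.0199·4.08) = 0.28159/0.18069 = 1.5584 mol/L.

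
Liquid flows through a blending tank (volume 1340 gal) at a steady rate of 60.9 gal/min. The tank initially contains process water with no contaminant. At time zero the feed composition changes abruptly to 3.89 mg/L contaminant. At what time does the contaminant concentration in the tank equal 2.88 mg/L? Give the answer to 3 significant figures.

Species balance: V dC/dt = Q(C_in − C) ⇒ τ = V/Q = 22.003 min.
C(t) = C_in + (C₀ − C_in) e^(−t/τ). Set C = 2.88 and solve for t:
e^(−t/τ) = (C − C_in)/(C₀ − C_in) = (2.88 − 3.89)/(0 − 3.89) = 0.25964
t = −τ ln(…) = 22.003 × 1.3485 = 29.671 min.

29.7 min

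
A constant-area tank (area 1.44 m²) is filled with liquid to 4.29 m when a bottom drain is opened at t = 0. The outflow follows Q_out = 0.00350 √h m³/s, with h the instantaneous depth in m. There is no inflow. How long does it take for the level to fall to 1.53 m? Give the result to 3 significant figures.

687 s

A dh/dt = −Q_out = −0.00350 √h.
Separate and integrate: 2(√h − √h₀) = −(0.00350/A) t.
t = 2A(√h₀ − √h)/0.00350 = 2·1.44·(√4.29 − √1.53)/0.00350
  = 2.8800 × (2.0712 − 1.2369) / 0.00350 = 686.51 s.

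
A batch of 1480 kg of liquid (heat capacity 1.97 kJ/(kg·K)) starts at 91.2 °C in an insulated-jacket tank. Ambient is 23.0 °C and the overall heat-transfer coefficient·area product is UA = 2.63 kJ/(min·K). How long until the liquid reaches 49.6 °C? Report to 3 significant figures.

Lumped-capacitance energy balance: M c_p dT/dt = UA(T_amb − T).
τ = M c_p/UA = 1108.6 min; T_ss = T_amb = 23.000 °C.
T(t) = T_ss + (T₀ − T_ss)e^(−t/τ); set T = 49.6:
t = −τ ln[(T − T_ss)/(T₀ − T_ss)] = −1108.6 · ln(0.39003) = 1043.8 min.

1040 min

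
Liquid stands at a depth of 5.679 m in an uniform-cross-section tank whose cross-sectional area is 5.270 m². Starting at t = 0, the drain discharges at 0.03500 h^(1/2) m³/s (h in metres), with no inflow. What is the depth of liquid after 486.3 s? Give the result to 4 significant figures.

0.5902 m

A dh/dt = −Q_out = −0.03500 √h.
∫ h^(−1/2) dh = −(0.03500/A) ∫ dt, giving 2√h = 2√h₀ − (0.03500/A) t.
√h = √5.679 − 0.03500·486.3/(2·5.270) = 2.38307 − 1.61485 = 0.768217.
h = 0.768217² = 0.590157 m.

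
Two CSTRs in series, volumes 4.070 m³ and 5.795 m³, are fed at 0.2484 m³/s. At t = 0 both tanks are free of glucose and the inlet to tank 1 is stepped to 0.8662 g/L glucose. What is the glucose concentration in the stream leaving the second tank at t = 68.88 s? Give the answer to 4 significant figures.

0.7448 g/L

Each tank obeys Vᵢ dCᵢ/dt = Q(Cᵢ₋₁ − Cᵢ), so τᵢ = Vᵢ/Q.
τ₁ = 4.070/0.2484 = 16.3849 s; τ₂ = 5.795/0.2484 = 23.3293 s.
Solving the cascade with C₁(0)=C₂(0)=0 gives C₂(t) = C_in[1 − (τ₁ e^(−t/τ₁) − τ₂ e^(−t/τ₂))/(τ₁ − τ₂)].
At t = 68.88: e^(−t/τ₁) = 0.0149375, e^(−t/τ₂) = 0.0522085.
C₂ = 0.8662·[1 − (16.3849·0.0149375 − 23.3293·0.0522085)/(-6.94444)] = 0.8662·0.859853 = 0.744805 g/L.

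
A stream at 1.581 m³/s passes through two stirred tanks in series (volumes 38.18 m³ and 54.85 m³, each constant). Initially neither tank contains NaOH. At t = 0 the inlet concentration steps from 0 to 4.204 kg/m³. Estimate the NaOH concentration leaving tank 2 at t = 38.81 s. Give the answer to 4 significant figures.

1.615 kg/m³

Species balance on tank i: dCᵢ/dt = (Cᵢ₋₁ − Cᵢ)/τᵢ with τᵢ = Vᵢ/Q.
τ₁ = 38.18/1.581 = 24.1493 s; τ₂ = 54.85/1.581 = 34.6932 s.
Tank 1: C₁ = C_in(1 − e^(−t/τ₁)). Tank 2 (τ₁ ≠ τ₂): C₂ = C_in[1 − (τ₁ e^(−t/τ₁) − τ₂ e^(−t/τ₂))/(τ₁ − τ₂)].
At t = 38.81: e^(−t/τ₁) = 0.200471, e^(−t/τ₂) = 0.326717.
C₂ = 4.204·[1 − (24.1493·0.200471 − 34.6932·0.326717)/(-10.5440)] = 4.204·0.384137 = 1.61491 kg/m³.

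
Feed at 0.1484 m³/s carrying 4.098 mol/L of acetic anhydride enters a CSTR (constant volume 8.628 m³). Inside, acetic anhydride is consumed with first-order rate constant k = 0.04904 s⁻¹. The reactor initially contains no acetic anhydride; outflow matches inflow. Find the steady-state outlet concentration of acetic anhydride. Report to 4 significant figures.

Accumulation = in − out − consumed: V dC/dt = Q C_in − Q C − k V C.
At steady state: 0 = Q C_in − (Q + kV) C_ss, so C_ss = Q C_in/(Q + kV).
C_ss = 0.1484·4.098/(0.1484 + 0.04904·8.628) = 0.608143/0.571517 = 1.06409 mol/L.

1.064 mol/L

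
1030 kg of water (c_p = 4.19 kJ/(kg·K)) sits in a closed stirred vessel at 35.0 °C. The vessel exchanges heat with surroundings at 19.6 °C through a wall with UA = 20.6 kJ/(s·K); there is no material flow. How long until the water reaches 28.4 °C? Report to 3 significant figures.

117 s

Unsteady energy balance on the tank contents: M c_p dT/dt = −UA(T − T_amb).
τ = M c_p/UA = 209.50 s; T_ss = T_amb = 19.600 °C.
T(t) = T_ss + (T₀ − T_ss)e^(−t/τ); set T = 28.4:
t = −τ ln[(T − T_ss)/(T₀ − T_ss)] = −209.50 · ln(0.57143) = 117.24 s.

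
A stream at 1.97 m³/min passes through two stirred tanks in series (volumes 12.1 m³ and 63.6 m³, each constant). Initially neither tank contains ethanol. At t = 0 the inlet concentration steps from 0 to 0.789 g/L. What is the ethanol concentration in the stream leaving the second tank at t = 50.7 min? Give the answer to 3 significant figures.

0.586 g/L

Each tank obeys Vᵢ dCᵢ/dt = Q(Cᵢ₋₁ − Cᵢ), so τᵢ = Vᵢ/Q.
τ₁ = 12.1/1.97 = 6.1421 min; τ₂ = 63.6/1.97 = 32.284 min.
Solving the cascade with C₁(0)=C₂(0)=0 gives C₂(t) = C_in[1 − (τ₁ e^(−t/τ₁) − τ₂ e^(−t/τ₂))/(τ₁ − τ₂)].
At t = 50.7: e^(−t/τ₁) = 0.00026010, e^(−t/τ₂) = 0.20796.
C₂ = 0.789·[1 − (6.1421·0.00026010 − 32.284·0.20796)/(-26.142)] = 0.789·0.74324 = 0.58642 g/L.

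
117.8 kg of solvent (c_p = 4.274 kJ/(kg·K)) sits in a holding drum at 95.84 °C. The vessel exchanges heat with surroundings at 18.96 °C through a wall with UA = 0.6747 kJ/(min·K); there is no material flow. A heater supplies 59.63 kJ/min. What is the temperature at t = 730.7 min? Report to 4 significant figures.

Energy balance: M c_p dT/dt = −UA(T − T_amb) + Q̇.
dT/dt = (T_ss − T)/τ with T_ss = T_amb + Q̇/UA = 18.96 + 59.63/0.6747 = 107.340 °C, τ = M c_p/UA = 117.8·4.274/0.6747 = 746.224 min.
Solution: T(t) = T_ss + (T₀ − T_ss) e^(−t/τ).
T(730.7) = 107.340 + (-11.5000)·0.375613 = 103.020 °C.

103.0 °C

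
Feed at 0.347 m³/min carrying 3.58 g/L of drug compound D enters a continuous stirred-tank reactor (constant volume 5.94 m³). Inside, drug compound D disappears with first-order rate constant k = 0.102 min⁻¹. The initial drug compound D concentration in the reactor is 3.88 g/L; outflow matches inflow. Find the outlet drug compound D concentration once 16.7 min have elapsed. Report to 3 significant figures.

1.48 g/L

Species balance: V dC/dt = Q C_in − Q C − k V C.
dC/dt = (Q/V) C_in − (Q/V + k) C; effective rate a = Q/V + k = 0.058418 + 0.102 = 0.16042 min⁻¹.
C_ss = Q C_in/(Q + kV) = 1.3037 g/L; C(t) = C_ss + (C₀ − C_ss) e^(−a t).
C(16.7) = 1.3037 + (2.5763)·e^(−0.16042·16.7) = 1.3037 + (2.5763)·0.068634 = 1.4805 g/L.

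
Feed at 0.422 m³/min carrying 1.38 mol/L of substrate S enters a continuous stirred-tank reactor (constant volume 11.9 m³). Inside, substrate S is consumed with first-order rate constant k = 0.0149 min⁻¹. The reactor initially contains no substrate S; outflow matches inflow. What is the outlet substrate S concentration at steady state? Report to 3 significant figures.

0.972 mol/L

Species balance: V dC/dt = Q C_in − Q C − k V C.
Steady state (dC/dt = 0): C_ss = Q C_in/(Q + kV) = C_in/(1 + kV/Q).
C_ss = 0.422·1.38/(0.422 + 0.0149·11.9) = 0.58236/0.59931 = 0.97172 mol/L.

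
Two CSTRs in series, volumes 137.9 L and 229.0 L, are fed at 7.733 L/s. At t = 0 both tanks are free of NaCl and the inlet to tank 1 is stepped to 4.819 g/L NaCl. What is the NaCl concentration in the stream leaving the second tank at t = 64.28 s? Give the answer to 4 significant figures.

3.635 g/L

Each tank obeys Vᵢ dCᵢ/dt = Q(Cᵢ₋₁ − Cᵢ), so τᵢ = Vᵢ/Q.
τ₁ = 137.9/7.733 = 17.8327 s; τ₂ = 229.0/7.733 = 29.6133 s.
Solving the cascade with C₁(0)=C₂(0)=0 gives C₂(t) = C_in[1 − (τ₁ e^(−t/τ₁) − τ₂ e^(−t/τ₂))/(τ₁ − τ₂)].
At t = 64.28: e^(−t/τ₁) = 0.0271977, e^(−t/τ₂) = 0.114104.
C₂ = 4.819·[1 − (17.8327·0.0271977 − 29.6133·0.114104)/(-11.7807)] = 4.819·0.754344 = 3.63518 g/L.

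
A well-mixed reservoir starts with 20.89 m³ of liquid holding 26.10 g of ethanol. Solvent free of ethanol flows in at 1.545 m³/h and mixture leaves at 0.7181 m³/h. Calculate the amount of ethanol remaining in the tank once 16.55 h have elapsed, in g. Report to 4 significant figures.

16.85 g

Total volume: dV/dt = Q_in − Q_out = 0.826900 m³/h, so V(t) = 20.89 + 0.826900 t and V(16.55) = 34.5752 m³.
Solute balance: dm/dt = 0 − Q_out C = −Q_out m/V(t).
dm/m = −Q_out dt/(V₀ + 0.826900 t); integrating gives ln(m/m₀) = −(Q_out/(Q_in−Q_out)) ln(V/V₀).
m = m₀ (V₀/V)^(Q_out/(Q_in−Q_out)) = 26.10 × (20.89/34.5752)^(0.868424) = 16.8503 g.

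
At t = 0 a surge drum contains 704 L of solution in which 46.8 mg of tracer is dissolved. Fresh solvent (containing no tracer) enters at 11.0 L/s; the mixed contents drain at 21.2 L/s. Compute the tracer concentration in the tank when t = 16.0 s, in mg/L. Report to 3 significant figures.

0.0500 mg/L

Let m(t) be the amount of tracer. Volume: V(t) = V₀ + (Q_in − Q_out) t = 704 − 10.200 t; V(16.0) = 540.80 L.
Solute balance: dm/dt = 0 − Q_out C = −Q_out m/V(t).
Separate: dm/m = −Q_out dt/V(t) ⇒ ln(m/m₀) = −(Q_out/(Q_in−Q_out)) ln(V/V₀).
m = m₀ (V₀/V)^(Q_out/(Q_in−Q_out)) = 46.8 × (704/540.80)^(-2.0784) = 27.051 mg.
C = m/V = 27.051/540.80 = 0.050021 mg/L.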